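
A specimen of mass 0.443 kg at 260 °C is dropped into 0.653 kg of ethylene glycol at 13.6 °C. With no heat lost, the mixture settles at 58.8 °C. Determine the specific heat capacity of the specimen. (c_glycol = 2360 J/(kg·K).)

Net heat exchanged in the isolated system is zero:
0.443×c×(58.8 − 260) + 0.653×2360×(58.8 − 13.6) = 0
-89.13 c = -69657
c = -69657/-89.13 ≈ 781.5 J/(kg·K)

c ≈ 782 J/(kg·K)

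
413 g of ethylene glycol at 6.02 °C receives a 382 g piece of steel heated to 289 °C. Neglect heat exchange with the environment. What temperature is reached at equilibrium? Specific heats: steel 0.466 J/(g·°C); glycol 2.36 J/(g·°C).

T_f ≈ 49.7 °C

|Q_steel| = |Q_glycol|:
382×0.466×(289 − T) = 413×2.36×(T − 6.02)
178.01(289 − T) = 974.68(T − 6.02)
1152.7 T = 57313  ⇒  T ≈ 49.72 °C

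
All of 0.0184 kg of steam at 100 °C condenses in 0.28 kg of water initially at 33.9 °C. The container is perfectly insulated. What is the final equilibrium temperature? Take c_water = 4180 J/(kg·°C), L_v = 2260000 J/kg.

Conservation of energy gives ΣQ = 0:
latent heat released on condensation: 0.0184·2260000 = 41584
  condensate cools 100→T: 0.0184·4180·(T − 100) = 76.91(T − 100)
  water warms: 0.28·4180·(T − 33.9) = 1170.4(T − 33.9)
1247.3 T = 41584 + 7691.2 + 39677 = 88952
T ≈ 71.31 °C — below 100 °C, confirming all the steam condensed.

T_f ≈ 71.3 °C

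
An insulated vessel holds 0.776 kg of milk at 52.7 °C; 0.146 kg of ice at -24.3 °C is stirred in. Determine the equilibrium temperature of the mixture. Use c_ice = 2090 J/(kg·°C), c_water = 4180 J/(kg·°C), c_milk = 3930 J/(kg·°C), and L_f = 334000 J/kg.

Taking heat into each body as positive, Σ m c ΔT = 0:
ice -24.3→0 °C: 0.146·2090·24.3 = 7414.9; fusion: m_ice L_f = 0.146·334000 = 48764; warm the meltwater: 610.28 T; milk cools: 0.776·3930·(T − 52.7) = 3049.7(T − 52.7)
3660 T = 160718 − 56179 = 104539
T ≈ 28.56 °C (positive, so assuming full melt was valid).

T_f ≈ 28.6 °C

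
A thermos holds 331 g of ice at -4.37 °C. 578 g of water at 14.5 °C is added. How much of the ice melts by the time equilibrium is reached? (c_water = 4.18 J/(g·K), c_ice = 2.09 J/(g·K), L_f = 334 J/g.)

Cooling the water to 0 °C releases 578×4.18×14.5 = 35033 J.
Warming the ice to 0 °C takes 331×2.09×4.37 = 3023.1 J, leaving 32009 J for melting.
Melting all 331 g of ice would need 331×334 = 110554 J.
32009 J < 110554 J, so only part of the ice melts and the system sits at 0 °C.
Mass melted = 32009/334 ≈ 95.84 g.

m_melted ≈ 95.8 g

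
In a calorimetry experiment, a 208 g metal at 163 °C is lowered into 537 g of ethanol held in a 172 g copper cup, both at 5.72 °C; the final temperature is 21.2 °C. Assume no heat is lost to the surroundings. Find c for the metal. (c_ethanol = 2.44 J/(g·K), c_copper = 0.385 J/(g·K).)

Taking heat into each body as positive, Σ m c ΔT = 0:
208·c·(21.2 − 163) + 537·2.44·(21.2 − 5.72) + 172·0.385·(21.2 − 5.72) = 0
-29494 c = -21308
c = -21308/-29494 ≈ 0.7224 J/(g·K)

c ≈ 0.722 J/(g·K)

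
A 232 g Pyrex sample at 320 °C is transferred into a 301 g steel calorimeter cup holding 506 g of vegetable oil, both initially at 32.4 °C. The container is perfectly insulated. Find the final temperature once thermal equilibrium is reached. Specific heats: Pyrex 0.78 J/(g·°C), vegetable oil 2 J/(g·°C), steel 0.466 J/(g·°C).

T_f is the heat-capacity-weighted average of the initial temperatures:
T_f = (180.96*320 + 1012*32.4 + 140.27*32.4) / (180.96 + 1012 + 140.27)
    = 95241 / 1333.2 ≈ 71.44 °C

T_f ≈ 71.4 °C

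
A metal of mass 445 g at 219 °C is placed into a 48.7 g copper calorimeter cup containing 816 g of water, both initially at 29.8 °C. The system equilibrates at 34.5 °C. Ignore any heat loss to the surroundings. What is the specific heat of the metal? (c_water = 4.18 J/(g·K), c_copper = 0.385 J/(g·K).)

c ≈ 0.196 J/(g·K)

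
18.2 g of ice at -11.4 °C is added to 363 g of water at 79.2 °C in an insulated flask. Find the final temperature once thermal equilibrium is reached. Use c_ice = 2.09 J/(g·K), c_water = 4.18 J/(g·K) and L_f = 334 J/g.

T_f ≈ 71.3 °C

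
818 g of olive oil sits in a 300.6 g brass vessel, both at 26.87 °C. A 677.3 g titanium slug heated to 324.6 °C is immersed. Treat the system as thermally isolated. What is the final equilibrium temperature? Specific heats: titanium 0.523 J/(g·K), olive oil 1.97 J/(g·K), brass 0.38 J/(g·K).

Let T be the final temperature. ΣQ_i = 0:
677.3×0.523×(T − 324.6) + 818×1.97×(T − 26.87) + 300.6×0.38×(T − 26.87) = 0
354.23(T − 324.6) + 1611.5(T − 26.87) + 114.23(T − 26.87) = 0
2079.9 T = 161352
T ≈ 77.58 °C

T_f ≈ 77.6 °C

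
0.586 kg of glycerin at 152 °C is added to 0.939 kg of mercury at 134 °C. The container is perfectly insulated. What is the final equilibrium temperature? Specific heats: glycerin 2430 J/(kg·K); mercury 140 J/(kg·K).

With ΣQ=0 the equilibrium temperature is the m·c-weighted mean:
T_f = (1424×152 + 131.46×134) / (1424 + 131.46)
    = 234061 / 1555.4 ≈ 150.48 °C

T_f ≈ 150.5 °C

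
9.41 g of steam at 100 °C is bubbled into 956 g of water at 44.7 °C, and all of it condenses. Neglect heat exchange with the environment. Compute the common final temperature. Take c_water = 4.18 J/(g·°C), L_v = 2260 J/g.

T_f ≈ 50.5 °C

Let T be the final temperature. ΣQ_i = 0:
condense steam: −9.41·2260 = −21267; condensate cools 100→T: 9.41·4.18·(T − 100) = 39.33(T − 100); original water: 3996.1(T − 44.7)
4035.4 T = 21267 + 3933.4 + 178625 = 203825
T ≈ 50.51 °C — below 100 °C, confirming all the steam condensed.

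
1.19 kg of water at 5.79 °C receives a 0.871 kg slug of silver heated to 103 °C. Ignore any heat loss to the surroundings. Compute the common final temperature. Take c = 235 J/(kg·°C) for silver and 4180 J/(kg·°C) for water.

T_f ≈ 9.6 °C

Heat lost by the silver equals heat gained by the water:
0.871*235*(103 − T) = 1.19*4180*(T − 5.79)
204.69(103 − T) = 4974.2(T − 5.79)
5178.9 T = 49883  ⇒  T ≈ 9.63 °C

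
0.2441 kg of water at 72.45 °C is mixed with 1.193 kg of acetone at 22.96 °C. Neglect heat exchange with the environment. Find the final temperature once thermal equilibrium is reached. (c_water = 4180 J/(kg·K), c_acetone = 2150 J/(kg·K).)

Energy conservation, ΣQ = 0:
0.2441·4180·(T − 72.45) + 1.193·2150·(T − 22.96) = 0
1020.3(T − 72.45) + 2565(T − 22.96) = 0
3585.3 T = 132815
T ≈ 37.04 °C

T_f ≈ 37.0 °C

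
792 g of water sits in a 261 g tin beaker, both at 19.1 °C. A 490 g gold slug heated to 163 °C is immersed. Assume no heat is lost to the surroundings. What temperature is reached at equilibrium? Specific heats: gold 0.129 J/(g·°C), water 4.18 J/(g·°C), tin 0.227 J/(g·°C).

T_f is the heat-capacity-weighted average of the initial temperatures:
T_f = (63.21*163 + 3310.6*19.1 + 59.25*19.1) / (63.21 + 3310.6 + 59.25)
    = 74667 / 3433 ≈ 21.75 °C

T_f ≈ 21.7 °C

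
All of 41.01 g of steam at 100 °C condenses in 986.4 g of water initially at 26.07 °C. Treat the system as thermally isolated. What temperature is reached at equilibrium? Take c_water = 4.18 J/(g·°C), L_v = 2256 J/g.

Heat gained plus heat lost sum to zero:
latent heat released on condensation: 41.01×2256 = 92519; condensed water 100 °C→T: 171.42(T − 100); original water: 4123.2(T − 26.07)
4294.6 T = 92519 + 17142 + 107491 = 217151
T ≈ 50.56 °C — below 100 °C, confirming all the steam condensed.

T_f ≈ 50.6 °C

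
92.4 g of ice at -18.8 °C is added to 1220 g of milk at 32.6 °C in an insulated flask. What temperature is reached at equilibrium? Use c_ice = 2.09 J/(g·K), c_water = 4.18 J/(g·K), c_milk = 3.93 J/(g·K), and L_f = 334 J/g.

Energy balance with sensible and latent terms:
ice -18.8→0 °C: 92.4×2.09×18.8 = 3630.6
  latent heat to melt: 92.4×334 = 30862
  meltwater 0→T: 92.4×4.18×T = 386.23 T
  milk: 4794.6(T − 32.6)
5180.8 T = 156304 − 34492 = 121812
T ≈ 23.51 °C (positive, so assuming full melt was valid).

T_f ≈ 23.5 °C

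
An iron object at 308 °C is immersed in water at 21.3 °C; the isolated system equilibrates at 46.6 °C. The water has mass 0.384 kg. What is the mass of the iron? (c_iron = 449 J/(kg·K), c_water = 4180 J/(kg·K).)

m ≈ 0.346 kg

Net heat exchanged in the isolated system is zero:
m·449·(46.6 − 308) + 0.384·4180·(46.6 − 21.3) = 0
-117369 m = -40610
m = -40610/-117369 ≈ 0.346 kg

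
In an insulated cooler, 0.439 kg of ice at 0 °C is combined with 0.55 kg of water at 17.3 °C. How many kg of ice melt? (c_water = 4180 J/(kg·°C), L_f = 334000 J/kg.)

Water can give up m c ΔT = 0.55·4180·17.3 = 39773 J before reaching 0 °C.
To melt every bit of ice: 0.439·334000 = 146626 J.
39773 J < 146626 J, so only part of the ice melts and the system sits at 0 °C.
m_melted·334000 = 39773  ⇒  m_melted ≈ 0.1191 kg.

m_melted ≈ 0.119 kg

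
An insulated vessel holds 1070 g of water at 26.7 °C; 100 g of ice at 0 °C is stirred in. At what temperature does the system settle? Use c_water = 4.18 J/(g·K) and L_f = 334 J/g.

Sum of m c ΔT and latent-heat terms is zero:
latent heat to melt: 100·334 = 33400
  meltwater 0→T: 100·4.18·T = 418 T
  water: 4472.6(T − 26.7)
4890.6 T = 119418 − 33400 = 86018
T ≈ 17.59 °C (positive, so assuming full melt was valid).

T_f ≈ 17.6 °C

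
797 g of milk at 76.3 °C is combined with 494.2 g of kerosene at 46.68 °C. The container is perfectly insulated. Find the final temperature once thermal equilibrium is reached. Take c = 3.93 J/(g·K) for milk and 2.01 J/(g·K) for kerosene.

Taking heat into each body as positive, Σ m c ΔT = 0:
797*3.93*(T − 76.3) + 494.2*2.01*(T − 46.68) = 0
3132.2(T − 76.3) + 993.34(T − 46.68) = 0
4125.6 T = 285357
T ≈ 69.17 °C

T_f ≈ 69.2 °C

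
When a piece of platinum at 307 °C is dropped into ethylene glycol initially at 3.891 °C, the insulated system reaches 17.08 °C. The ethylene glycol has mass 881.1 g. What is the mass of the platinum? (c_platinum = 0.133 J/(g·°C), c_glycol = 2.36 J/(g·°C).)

m ≈ 711 g

Heat gained plus heat lost sum to zero:
m·0.133·(17.08 − 307) + 881.1·2.36·(17.08 − 3.891) = 0
-38.56 m = -27425
m = -27425/-38.56 ≈ 711.2 g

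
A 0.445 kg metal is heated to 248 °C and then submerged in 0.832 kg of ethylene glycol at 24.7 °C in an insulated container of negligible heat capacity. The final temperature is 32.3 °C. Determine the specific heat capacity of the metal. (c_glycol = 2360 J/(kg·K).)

c ≈ 155 J/(kg·K)

m_s c (T_s − T_f) = m_glycol c_glycol (T_f − T_0):
0.445·c·(248 − 32.3) = 0.832·2360·(32.3 − 24.7)
95.99 c = 14923  ⇒  c ≈ 155.5 J/(kg·K)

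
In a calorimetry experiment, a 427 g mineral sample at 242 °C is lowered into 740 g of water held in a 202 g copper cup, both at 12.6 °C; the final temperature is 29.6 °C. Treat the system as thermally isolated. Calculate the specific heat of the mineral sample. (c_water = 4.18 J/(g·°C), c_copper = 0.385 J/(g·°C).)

Taking heat into each body as positive, Σ m c ΔT = 0:
427·c·(29.6 − 242) + 740·4.18·(29.6 − 12.6) + 202·0.385·(29.6 − 12.6) = 0
-90695 c = -53906
c = -53906/-90695 ≈ 0.5944 J/(g·°C)

c ≈ 0.594 J/(g·°C)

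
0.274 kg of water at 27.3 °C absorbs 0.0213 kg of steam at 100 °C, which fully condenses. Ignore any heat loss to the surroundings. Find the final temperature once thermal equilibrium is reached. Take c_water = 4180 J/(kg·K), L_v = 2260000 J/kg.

Let T be the final temperature. ΣQ_i = 0:
latent heat released on condensation: 0.0213·2260000 = 48138; condensate cools 100→T: 0.0213·4180·(T − 100) = 89.03(T − 100); water warms: 0.274·4180·(T − 27.3) = 1145.3(T − 27.3)
1234.4 T = 48138 + 8903.4 + 31267 = 88309
T ≈ 71.54 °C, under the boiling point, so the assumption holds.

T_f ≈ 71.5 °C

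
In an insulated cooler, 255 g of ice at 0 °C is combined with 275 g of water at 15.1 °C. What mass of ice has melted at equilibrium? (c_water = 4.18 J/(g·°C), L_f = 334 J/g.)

Heat available from the water dropping to 0 °C: 275·4.18·15.1 = 17357 J.
To melt every bit of ice: 255·334 = 85170 J.
17357 J < 85170 J, so only part of the ice melts and the system sits at 0 °C.
m_melted·334 = 17357  ⇒  m_melted ≈ 51.97 g.

m_melted ≈ 52 g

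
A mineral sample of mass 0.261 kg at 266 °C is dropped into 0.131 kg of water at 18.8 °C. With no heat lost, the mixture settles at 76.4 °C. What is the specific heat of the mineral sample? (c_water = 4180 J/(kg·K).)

c ≈ 637 J/(kg·K)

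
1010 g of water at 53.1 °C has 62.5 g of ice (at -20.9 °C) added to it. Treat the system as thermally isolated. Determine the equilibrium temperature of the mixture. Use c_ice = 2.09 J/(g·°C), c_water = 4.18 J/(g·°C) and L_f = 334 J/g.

T_f ≈ 44.7 °C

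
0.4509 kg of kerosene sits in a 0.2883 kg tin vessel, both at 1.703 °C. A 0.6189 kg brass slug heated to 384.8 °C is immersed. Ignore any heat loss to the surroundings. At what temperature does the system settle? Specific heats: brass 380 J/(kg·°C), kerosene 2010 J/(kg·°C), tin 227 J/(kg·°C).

T_f ≈ 76.4 °C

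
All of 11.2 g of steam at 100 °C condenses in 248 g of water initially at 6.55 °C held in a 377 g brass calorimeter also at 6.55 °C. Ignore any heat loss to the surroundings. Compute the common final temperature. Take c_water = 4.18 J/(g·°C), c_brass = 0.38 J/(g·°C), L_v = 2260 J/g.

T_f ≈ 30.8 °C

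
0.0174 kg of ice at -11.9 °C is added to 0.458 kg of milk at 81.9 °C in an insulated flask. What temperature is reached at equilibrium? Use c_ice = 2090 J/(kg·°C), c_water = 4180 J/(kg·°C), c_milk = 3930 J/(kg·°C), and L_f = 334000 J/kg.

T_f ≈ 75.4 °C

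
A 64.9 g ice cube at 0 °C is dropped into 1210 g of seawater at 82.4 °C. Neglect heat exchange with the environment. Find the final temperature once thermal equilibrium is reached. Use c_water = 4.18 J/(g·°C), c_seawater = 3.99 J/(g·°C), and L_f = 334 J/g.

T_f ≈ 73.8 °C

Heat gained plus heat lost sum to zero:
melt ice: 64.9×334 = 21677; warm the meltwater: 271.28 T; seawater cools: 1210×3.99×(T − 82.4) = 4827.9(T − 82.4)
5099.2 T = 397819 − 21677 = 376142
T ≈ 73.77 °C. Since T > 0 °C, the all-ice-melts assumption holds.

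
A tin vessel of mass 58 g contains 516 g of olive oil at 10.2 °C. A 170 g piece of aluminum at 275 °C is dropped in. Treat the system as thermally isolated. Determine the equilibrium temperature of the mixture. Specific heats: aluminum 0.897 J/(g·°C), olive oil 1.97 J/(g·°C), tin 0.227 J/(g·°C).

Net heat exchanged in the isolated system is zero:
170*0.897*(T − 275) + 516*1.97*(T − 10.2) + 58*0.227*(T − 10.2) = 0
1182.2 T = 52438
T ≈ 44.36 °C

T_f ≈ 44.4 °C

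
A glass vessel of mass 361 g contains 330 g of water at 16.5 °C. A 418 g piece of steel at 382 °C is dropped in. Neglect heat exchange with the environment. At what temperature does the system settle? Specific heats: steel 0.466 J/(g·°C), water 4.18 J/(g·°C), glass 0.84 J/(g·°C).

T_f ≈ 54.4 °C

Energy conservation, ΣQ = 0:
418·0.466·(T − 382) + 330·4.18·(T − 16.5) + 361·0.84·(T − 16.5) = 0
(194.79 + 1379.4 + 303.24) T = 194.79·382 + 1379.4·16.5 + 303.24·16.5
T = 102173 / 1877.4 = 54.4 °C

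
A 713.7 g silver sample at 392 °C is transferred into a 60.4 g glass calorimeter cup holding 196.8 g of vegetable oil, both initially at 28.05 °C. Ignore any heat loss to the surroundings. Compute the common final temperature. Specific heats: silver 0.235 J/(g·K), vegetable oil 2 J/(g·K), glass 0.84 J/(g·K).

T_f ≈ 127.8 °C

Conservation of energy gives ΣQ = 0:
713.7*0.235*(T − 392) + 196.8*2*(T − 28.05) + 60.4*0.84*(T − 28.05) = 0
167.72(T − 392) + 393.6(T − 28.05) + 50.74(T − 28.05) = 0
612.06 T = 78210
T ≈ 127.78 °C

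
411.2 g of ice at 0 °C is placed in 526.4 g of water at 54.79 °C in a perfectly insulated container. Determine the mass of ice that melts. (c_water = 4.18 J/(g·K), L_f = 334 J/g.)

m_melted ≈ 361 g

Cooling the water to 0 °C releases 526.4·4.18·54.79 = 120557 J.
Fully melting the ice requires m_ice L_f = 411.2·334 = 137341 J.
Since 120557 < 137341 J, not all the ice melts; equilibrium is at 0 °C.
m_melted·334 = 120557  ⇒  m_melted ≈ 360.9 g.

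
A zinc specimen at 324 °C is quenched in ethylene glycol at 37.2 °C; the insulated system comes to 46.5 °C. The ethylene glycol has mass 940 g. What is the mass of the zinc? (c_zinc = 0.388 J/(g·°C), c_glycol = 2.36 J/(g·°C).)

m ≈ 192 g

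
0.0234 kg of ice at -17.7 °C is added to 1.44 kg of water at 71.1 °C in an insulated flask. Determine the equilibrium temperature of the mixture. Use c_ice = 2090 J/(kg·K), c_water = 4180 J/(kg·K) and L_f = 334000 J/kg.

T_f ≈ 68.5 °C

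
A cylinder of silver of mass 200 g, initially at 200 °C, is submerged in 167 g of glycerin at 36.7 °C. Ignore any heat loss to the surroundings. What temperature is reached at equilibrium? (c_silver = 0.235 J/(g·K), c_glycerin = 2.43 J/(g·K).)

T_f is the heat-capacity-weighted average of the initial temperatures:
T_f = (47*200 + 405.81*36.7) / (47 + 405.81)
    = 24293 / 452.81 ≈ 53.65 °C

T_f ≈ 53.6 °C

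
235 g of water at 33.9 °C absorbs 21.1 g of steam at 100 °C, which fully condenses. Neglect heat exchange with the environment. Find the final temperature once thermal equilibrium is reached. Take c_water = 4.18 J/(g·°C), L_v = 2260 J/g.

T_f ≈ 83.9 °C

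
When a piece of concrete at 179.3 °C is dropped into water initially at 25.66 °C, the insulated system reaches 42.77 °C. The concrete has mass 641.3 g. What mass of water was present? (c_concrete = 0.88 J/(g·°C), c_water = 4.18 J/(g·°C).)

Net heat exchanged in the isolated system is zero:
641.3·0.88·(42.77 − 179.3) + m·4.18·(42.77 − 25.66) = 0
71.52 m = 77050
m = 77050/71.52 ≈ 1077 g

m ≈ 1080 g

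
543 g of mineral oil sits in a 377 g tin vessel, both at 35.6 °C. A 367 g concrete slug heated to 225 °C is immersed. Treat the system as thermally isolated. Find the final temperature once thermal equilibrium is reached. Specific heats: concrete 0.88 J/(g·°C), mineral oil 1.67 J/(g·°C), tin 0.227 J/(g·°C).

T_f ≈ 82.1 °C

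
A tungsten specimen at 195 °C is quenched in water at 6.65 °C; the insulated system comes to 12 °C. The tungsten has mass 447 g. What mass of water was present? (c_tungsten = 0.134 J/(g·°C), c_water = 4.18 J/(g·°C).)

m ≈ 490 g

Conservation of energy gives ΣQ = 0:
447×0.134×(12 − 195) + m×4.18×(12 − 6.65) = 0
22.36 m = 10961
m = 10961/22.36 ≈ 490.2 g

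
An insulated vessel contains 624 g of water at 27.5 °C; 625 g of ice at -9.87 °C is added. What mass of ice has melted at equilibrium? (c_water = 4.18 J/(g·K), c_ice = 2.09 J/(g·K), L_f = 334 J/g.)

Cooling the water to 0 °C releases 624·4.18·27.5 = 71729 J.
Of that, 625·2.09·9.87 = 12893 J goes to bring the ice to 0 °C, leaving 58836 J.
Melting all 625 g of ice would need 625·334 = 208750 J.
58836 J < 208750 J, so only part of the ice melts and the system sits at 0 °C.
m_melt = 58836 / L_f = 176.2 g.

m_melted ≈ 176 g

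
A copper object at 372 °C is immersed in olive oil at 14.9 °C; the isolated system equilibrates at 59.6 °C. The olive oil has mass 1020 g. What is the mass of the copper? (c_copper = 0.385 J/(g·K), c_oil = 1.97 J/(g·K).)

|Q_copper| = |Q_oil|:
m·0.385·(372 − 59.6) = 1020·1.97·(59.6 − 14.9)
120.27 m = 89820  ⇒  m ≈ 746.8 g

m ≈ 747 g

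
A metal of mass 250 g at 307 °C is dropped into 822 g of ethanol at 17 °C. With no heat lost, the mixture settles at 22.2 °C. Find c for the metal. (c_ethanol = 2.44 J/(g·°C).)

c ≈ 0.146 J/(g·°C)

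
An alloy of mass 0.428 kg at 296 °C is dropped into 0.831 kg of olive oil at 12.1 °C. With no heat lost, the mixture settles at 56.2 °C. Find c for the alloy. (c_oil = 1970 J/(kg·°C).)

c ≈ 703 J/(kg·°C)

Net heat exchanged in the isolated system is zero:
0.428×c×(56.2 − 296) + 0.831×1970×(56.2 − 12.1) = 0
-102.63 c = -72195
c = -72195/-102.63 ≈ 703.4 J/(kg·°C)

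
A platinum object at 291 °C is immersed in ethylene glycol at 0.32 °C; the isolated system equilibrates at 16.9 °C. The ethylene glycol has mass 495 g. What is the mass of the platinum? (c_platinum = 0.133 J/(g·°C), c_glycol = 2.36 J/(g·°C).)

m ≈ 531 g

Heat lost by the platinum = heat gained by the glycol:
m×0.133×(291 − 16.9) = 495×2.36×(16.9 − 0.32)
36.46 m = 19369  ⇒  m ≈ 531.3 g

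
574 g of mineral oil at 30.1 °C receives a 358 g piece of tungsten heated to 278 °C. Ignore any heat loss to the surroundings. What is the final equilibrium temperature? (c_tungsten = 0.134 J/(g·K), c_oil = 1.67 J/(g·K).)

T_f ≈ 41.9 °C

Setting the total heat transfer to zero:
358*0.134*(T − 278) + 574*1.67*(T − 30.1) = 0
47.97(T − 278) + 958.58(T − 30.1) = 0
1006.6 T = 42189
T ≈ 41.91 °C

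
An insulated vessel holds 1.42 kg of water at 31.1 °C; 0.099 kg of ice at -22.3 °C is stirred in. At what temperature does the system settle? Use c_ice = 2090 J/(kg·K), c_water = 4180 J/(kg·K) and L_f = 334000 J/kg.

Energy conservation, ΣQ = 0:
ice -22.3→0 °C: 0.099×2090×22.3 = 4614.1
  latent heat to melt: 0.099×334000 = 33066
  meltwater 0→T: 0.099×4180×T = 413.82 T
  water cools: 1.42×4180×(T − 31.1) = 5935.6(T − 31.1)
6349.4 T = 184597 − 37680 = 146917
T ≈ 23.14 °C. Since T > 0 °C, the all-ice-melts assumption holds.

T_f ≈ 23.1 °C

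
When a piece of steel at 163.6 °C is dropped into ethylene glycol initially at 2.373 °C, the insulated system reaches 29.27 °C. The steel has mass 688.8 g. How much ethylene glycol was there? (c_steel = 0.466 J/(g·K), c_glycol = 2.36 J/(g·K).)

m ≈ 679 g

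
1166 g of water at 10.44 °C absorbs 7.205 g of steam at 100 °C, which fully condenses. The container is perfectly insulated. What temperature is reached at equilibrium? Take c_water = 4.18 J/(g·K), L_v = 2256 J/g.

Energy conservation, ΣQ = 0:
steam→water at 100 °C releases m L_v = 7.205×2256 = 16254
  condensate cools 100→T: 7.205×4.18×(T − 100) = 30.12(T − 100)
  original water: 4873.9(T − 10.44)
4904 T = 16254 + 3011.7 + 50883 = 70149
T ≈ 14.30 °C — below 100 °C, confirming all the steam condensed.

T_f ≈ 14.3 °C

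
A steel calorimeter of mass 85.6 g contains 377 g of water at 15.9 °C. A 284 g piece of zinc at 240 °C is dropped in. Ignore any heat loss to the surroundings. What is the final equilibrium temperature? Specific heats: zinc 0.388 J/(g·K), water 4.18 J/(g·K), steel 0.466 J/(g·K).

Conservation of energy gives ΣQ = 0:
284·0.388·(T − 240) + 377·4.18·(T − 15.9) + 85.6·0.466·(T − 15.9) = 0
(110.19 + 1575.9 + 39.89) T = 110.19·240 + 1575.9·15.9 + 39.89·15.9
T ≈ 30.21 °C

T_f ≈ 30.2 °C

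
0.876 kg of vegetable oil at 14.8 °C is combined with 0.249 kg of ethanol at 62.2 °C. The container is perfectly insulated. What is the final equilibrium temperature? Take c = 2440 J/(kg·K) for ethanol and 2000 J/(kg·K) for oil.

Let T be the final temperature. ΣQ_i = 0:
0.249·2440·(T − 62.2) + 0.876·2000·(T − 14.8) = 0
607.56(T − 62.2) + 1752(T − 14.8) = 0
(607.56 + 1752) T = 607.56·62.2 + 1752·14.8
T ≈ 27.00 °C

T_f ≈ 27.0 °C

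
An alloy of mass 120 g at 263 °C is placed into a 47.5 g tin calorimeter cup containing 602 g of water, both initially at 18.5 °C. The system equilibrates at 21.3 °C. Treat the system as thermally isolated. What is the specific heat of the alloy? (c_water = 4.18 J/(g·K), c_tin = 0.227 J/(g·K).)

Setting the total heat transfer to zero:
120×c×(21.3 − 263) + 602×4.18×(21.3 − 18.5) + 47.5×0.227×(21.3 − 18.5) = 0
-29004 c = -7076
c = -7076/-29004 ≈ 0.244 J/(g·K)

c ≈ 0.244 J/(g·K)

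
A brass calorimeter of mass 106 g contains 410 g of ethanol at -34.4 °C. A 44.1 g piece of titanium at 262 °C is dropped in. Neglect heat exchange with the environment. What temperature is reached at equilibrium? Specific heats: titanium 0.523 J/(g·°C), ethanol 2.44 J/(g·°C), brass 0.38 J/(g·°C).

T_f ≈ -28.0 °C

Setting the total heat transfer to zero:
44.1·0.523·(T − 262) + 410·2.44·(T − (-34.4)) + 106·0.38·(T − (-34.4)) = 0
23.06(T − 262) + 1000.4(T − (-34.4)) + 40.28(T − (-34.4)) = 0
(23.06 + 1000.4 + 40.28) T = 23.06·262 + 1000.4·(-34.4) + 40.28·(-34.4)
T ≈ -27.97 °C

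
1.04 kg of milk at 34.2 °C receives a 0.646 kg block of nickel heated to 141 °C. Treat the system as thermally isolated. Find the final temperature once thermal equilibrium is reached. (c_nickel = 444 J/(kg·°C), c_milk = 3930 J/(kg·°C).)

Heat gained plus heat lost sum to zero:
0.646×444×(T − 141) + 1.04×3930×(T − 34.2) = 0
286.82(T − 141) + 4087.2(T − 34.2) = 0
(286.82 + 4087.2) T = 286.82×141 + 4087.2×34.2
T = 180224/4374 ≈ 41.20 °C

T_f ≈ 41.2 °C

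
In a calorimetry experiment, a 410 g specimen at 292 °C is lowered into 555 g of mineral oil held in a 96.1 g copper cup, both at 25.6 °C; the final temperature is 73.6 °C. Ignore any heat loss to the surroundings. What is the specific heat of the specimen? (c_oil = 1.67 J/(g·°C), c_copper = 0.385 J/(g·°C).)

c ≈ 0.517 J/(g·°C)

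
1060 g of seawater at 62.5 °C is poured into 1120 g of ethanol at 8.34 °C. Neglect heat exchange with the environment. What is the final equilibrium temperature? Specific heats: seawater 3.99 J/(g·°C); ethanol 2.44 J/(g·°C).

Let T be the final temperature. ΣQ_i = 0:
1060*3.99*(T − 62.5) + 1120*2.44*(T − 8.34) = 0
4229.4(T − 62.5) + 2732.8(T − 8.34) = 0
(4229.4 + 2732.8) T = 4229.4*62.5 + 2732.8*8.34
T = 287129/6962.2 ≈ 41.24 °C

T_f ≈ 41.2 °C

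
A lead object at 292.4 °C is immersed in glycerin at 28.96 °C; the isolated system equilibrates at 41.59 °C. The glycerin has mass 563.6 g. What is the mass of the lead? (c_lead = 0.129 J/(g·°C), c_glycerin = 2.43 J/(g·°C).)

m ≈ 535 g

Conservation of energy gives ΣQ = 0:
m×0.129×(41.59 − 292.4) + 563.6×2.43×(41.59 − 28.96) = 0
-32.35 m = -17297
m = -17297/-32.35 ≈ 534.6 g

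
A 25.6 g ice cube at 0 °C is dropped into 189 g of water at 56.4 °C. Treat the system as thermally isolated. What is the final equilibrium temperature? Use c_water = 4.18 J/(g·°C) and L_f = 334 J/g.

Heat gained plus heat lost sum to zero:
latent heat to melt: 25.6×334 = 8550.4; meltwater 0→T: 25.6×4.18×T = 107.01 T; water cools: 189×4.18×(T − 56.4) = 790.02(T − 56.4)
897.03 T = 44557 − 8550.4 = 36007
T ≈ 40.14 °C (positive, so assuming full melt was valid).

T_f ≈ 40.1 °C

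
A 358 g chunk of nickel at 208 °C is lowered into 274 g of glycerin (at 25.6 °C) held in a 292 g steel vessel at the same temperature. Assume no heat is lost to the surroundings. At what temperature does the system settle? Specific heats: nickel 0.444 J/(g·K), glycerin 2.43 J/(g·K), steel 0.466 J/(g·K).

T_f ≈ 55.8 °C

Let T be the final temperature. ΣQ_i = 0:
358*0.444*(T − 208) + 274*2.43*(T − 25.6) + 292*0.466*(T − 25.6) = 0
158.95(T − 208) + 665.82(T − 25.6) + 136.07(T − 25.6) = 0
(158.95 + 665.82 + 136.07) T = 158.95*208 + 665.82*25.6 + 136.07*25.6
T = 53590/960.84 ≈ 55.77 °C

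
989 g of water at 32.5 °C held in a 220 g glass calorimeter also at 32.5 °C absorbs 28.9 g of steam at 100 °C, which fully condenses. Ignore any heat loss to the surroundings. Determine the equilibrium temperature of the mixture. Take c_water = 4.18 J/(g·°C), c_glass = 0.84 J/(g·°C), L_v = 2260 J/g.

Heat gained plus heat lost sum to zero:
latent heat released on condensation: 28.9×2260 = 65314
  condensate cools 100→T: 28.9×4.18×(T − 100) = 120.8(T − 100)
  original water: 4134(T − 32.5)
  glass cup: 220×0.84×(T − 32.5) = 184.8(T − 32.5)
4439.6 T = 65314 + 12080 + 140362 = 217756
T ≈ 49.05 °C, under the boiling point, so the assumption holds.

T_f ≈ 49.0 °C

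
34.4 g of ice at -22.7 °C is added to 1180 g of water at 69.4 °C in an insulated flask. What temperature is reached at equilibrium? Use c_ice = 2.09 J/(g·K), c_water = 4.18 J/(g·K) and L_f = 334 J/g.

T_f ≈ 64.8 °C

Net heat exchanged in the isolated system is zero:
warm ice to 0 °C: 34.4·2.09·(0 − (-22.7)) = 1632
  latent heat to melt: 34.4·334 = 11490
  meltwater 0→T: 34.4·4.18·T = 143.79 T
  water cools: 1180·4.18·(T − 69.4) = 4932.4(T − 69.4)
5076.2 T = 342309 − 13122 = 329187
T ≈ 64.85 °C — above 0 °C, consistent with complete melting.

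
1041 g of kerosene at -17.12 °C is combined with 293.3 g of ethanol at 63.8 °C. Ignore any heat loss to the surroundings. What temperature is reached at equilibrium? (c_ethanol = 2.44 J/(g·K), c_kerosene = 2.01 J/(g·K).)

Energy conservation, ΣQ = 0:
293.3·2.44·(T − 63.8) + 1041·2.01·(T − (-17.12)) = 0
(715.65 + 2092.4) T = 715.65·63.8 + 2092.4·(-17.12)
T = 9836.5/2808.1 ≈ 3.50 °C

T_f ≈ 3.5 °C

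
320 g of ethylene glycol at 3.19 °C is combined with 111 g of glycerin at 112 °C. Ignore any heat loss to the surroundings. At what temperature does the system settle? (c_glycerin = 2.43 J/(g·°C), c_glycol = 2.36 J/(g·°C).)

T_f ≈ 31.8 °C

Heat gained plus heat lost sum to zero:
111*2.43*(T − 112) + 320*2.36*(T − 3.19) = 0
(269.73 + 755.2) T = 269.73*112 + 755.2*3.19
T ≈ 31.83 °C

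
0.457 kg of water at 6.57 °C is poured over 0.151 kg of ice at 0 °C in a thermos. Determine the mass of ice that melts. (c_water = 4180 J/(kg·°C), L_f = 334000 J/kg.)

Heat available from the water dropping to 0 °C: 0.457·4180·6.57 = 12550 J.
Melting all 0.151 kg of ice would need 0.151·334000 = 50434 J.
That's not enough to melt it all — equilibrium is at 0 °C with ice remaining.
Mass melted = 12550/334000 ≈ 0.03758 kg.

m_melted ≈ 0.0376 kg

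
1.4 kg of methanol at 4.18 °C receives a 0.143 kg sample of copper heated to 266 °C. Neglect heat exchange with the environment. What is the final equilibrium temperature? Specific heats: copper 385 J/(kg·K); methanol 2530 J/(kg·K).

With ΣQ=0 the equilibrium temperature is the m·c-weighted mean:
T_f = (55.05·266 + 3542·4.18) / (55.05 + 3542)
    = 29450 / 3597.1 ≈ 8.19 °C

T_f ≈ 8.2 °C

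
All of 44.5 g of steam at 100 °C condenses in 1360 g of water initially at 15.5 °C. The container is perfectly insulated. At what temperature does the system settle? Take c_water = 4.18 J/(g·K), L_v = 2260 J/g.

T_f ≈ 35.3 °C

Taking heat into each body as positive, Σ m c ΔT = 0:
latent heat released on condensation: 44.5×2260 = 100570
  condensed water 100 °C→T: 186.01(T − 100)
  water warms: 1360×4.18×(T − 15.5) = 5684.8(T − 15.5)
5870.8 T = 100570 + 18601 + 88114 = 207285
T ≈ 35.31 °C, under the boiling point, so the assumption holds.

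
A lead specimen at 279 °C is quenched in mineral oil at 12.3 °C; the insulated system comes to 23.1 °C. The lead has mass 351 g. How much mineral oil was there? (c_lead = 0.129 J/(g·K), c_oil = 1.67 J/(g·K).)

Setting the total heat transfer to zero:
351·0.129·(23.1 − 279) + m·1.67·(23.1 − 12.3) = 0
18.04 m = 11587
m = 11587/18.04 ≈ 642.4 g

m ≈ 642 g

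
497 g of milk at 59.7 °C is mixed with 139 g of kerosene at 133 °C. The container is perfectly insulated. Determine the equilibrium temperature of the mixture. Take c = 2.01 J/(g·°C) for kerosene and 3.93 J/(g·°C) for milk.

T_f ≈ 68.9 °C

|Q_kerosene| = |Q_milk|:
139·2.01·(133 − T) = 497·3.93·(T − 59.7)
279.39(133 − T) = 1953.2(T − 59.7)
2232.6 T = 153766  ⇒  T ≈ 68.87 °C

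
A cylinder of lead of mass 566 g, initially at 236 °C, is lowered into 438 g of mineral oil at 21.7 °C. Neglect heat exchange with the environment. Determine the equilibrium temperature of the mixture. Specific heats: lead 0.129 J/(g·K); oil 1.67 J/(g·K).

|Q_lead| = |Q_oil|:
566*0.129*(236 − T) = 438*1.67*(T − 21.7)
73.01(236 − T) = 731.46(T − 21.7)
804.47 T = 33104  ⇒  T ≈ 41.15 °C

T_f ≈ 41.1 °C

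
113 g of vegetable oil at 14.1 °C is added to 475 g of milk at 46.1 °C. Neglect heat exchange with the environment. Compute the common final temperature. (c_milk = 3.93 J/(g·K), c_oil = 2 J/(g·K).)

T_f ≈ 42.6 °C

|Q_milk| = |Q_oil|:
475×3.93×(46.1 − T) = 113×2×(T − 14.1)
1866.8(46.1 − T) = 226(T − 14.1)
2092.8 T = 89244  ⇒  T ≈ 42.64 °C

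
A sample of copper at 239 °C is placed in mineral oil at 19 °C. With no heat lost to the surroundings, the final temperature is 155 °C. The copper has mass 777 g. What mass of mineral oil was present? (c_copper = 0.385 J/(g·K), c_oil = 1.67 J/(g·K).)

m ≈ 111 g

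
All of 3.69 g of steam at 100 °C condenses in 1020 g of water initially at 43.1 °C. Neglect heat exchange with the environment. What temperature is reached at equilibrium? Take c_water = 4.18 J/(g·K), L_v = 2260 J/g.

T_f ≈ 45.3 °C

Sum of m c ΔT and latent-heat terms is zero:
steam→water at 100 °C releases m L_v = 3.69×2260 = 8339.4; condensate cools 100→T: 3.69×4.18×(T − 100) = 15.42(T − 100); original water: 4263.6(T − 43.1)
4279 T = 8339.4 + 1542.4 + 183761 = 193643
T ≈ 45.25 °C, under the boiling point, so the assumption holds.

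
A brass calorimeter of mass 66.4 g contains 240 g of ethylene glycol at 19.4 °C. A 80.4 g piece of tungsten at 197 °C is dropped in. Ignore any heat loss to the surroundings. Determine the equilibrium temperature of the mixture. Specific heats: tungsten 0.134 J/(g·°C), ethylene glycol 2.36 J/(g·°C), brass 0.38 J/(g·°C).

T_f ≈ 22.6 °C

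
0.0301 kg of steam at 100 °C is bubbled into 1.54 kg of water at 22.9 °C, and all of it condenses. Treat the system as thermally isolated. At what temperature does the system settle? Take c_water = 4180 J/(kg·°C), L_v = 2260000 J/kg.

Conservation of energy gives ΣQ = 0:
steam→water at 100 °C releases m L_v = 0.0301×2260000 = 68026; condensed water 100 °C→T: 125.82(T − 100); water warms: 1.54×4180×(T − 22.9) = 6437.2(T − 22.9)
6563 T = 68026 + 12582 + 147412 = 228020
T ≈ 34.74 °C (< 100 °C, so full condensation is consistent).

T_f ≈ 34.7 °C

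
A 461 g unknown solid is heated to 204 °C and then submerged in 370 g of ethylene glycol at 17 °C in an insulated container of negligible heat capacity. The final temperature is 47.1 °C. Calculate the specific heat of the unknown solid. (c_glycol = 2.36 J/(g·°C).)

c ≈ 0.363 J/(g·°C)

Heat lost by the unknown solid = heat gained by the glycol:
461×c×(204 − 47.1) = 370×2.36×(47.1 − 17)
72331 c = 26283  ⇒  c ≈ 0.3634 J/(g·°C)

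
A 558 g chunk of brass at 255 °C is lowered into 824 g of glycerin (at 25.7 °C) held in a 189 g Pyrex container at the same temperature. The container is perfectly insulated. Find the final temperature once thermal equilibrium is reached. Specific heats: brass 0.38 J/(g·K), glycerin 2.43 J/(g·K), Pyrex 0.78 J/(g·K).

Net heat exchanged in the isolated system is zero:
558×0.38×(T − 255) + 824×2.43×(T − 25.7) + 189×0.78×(T − 25.7) = 0
(212.04 + 2002.3 + 147.42) T = 212.04×255 + 2002.3×25.7 + 147.42×25.7
T = 109319/2361.8 ≈ 46.29 °C

T_f ≈ 46.3 °C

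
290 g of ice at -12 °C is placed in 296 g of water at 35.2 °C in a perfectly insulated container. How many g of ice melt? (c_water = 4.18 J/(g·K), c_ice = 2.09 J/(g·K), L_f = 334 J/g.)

Cooling the water to 0 °C releases 296·4.18·35.2 = 43552 J.
Warming the ice to 0 °C takes 290·2.09·12 = 7273.2 J, leaving 36279 J for melting.
Fully melting the ice requires m_ice L_f = 290·334 = 96860 J.
36279 J < 96860 J, so only part of the ice melts and the system sits at 0 °C.
m_melted·334 = 36279  ⇒  m_melted ≈ 108.6 g.

m_melted ≈ 109 g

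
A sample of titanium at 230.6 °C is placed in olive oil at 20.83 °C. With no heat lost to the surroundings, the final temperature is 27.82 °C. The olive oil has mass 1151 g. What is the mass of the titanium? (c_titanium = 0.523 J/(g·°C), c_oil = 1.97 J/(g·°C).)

Heat lost by the titanium = heat gained by the oil:
m·0.523·(230.6 − 27.82) = 1151·1.97·(27.82 − 20.83)
106.05 m = 15850  ⇒  m ≈ 149.4 g

m ≈ 149 g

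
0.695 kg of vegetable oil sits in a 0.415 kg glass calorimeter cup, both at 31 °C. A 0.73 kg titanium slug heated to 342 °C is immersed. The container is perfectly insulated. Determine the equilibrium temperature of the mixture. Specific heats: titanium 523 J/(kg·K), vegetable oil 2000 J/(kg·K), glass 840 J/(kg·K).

T_f ≈ 87.0 °C

T_f = Σ m_i c_i T_i / Σ m_i c_i:
T_f = (381.79*342 + 1390*31 + 348.6*31) / (381.79 + 1390 + 348.6)
    = 184469 / 2120.4 ≈ 87.00 °C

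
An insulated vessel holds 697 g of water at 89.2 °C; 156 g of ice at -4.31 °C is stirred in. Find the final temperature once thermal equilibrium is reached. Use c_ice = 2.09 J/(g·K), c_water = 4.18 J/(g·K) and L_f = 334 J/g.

T_f ≈ 57.9 °C

Energy balance with sensible and latent terms:
ice -4.31→0 °C: 156×2.09×4.31 = 1405.2; latent heat to melt: 156×334 = 52104; warm the meltwater: 652.08 T; water: 2913.5(T − 89.2)
3565.5 T = 259881 − 53509 = 206371
T ≈ 57.88 °C (positive, so assuming full melt was valid).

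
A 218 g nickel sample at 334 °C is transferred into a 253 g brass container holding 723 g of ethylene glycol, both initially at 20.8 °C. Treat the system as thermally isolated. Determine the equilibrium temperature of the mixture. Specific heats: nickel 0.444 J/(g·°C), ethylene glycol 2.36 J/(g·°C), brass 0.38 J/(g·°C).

With ΣQ=0 the equilibrium temperature is the m·c-weighted mean:
T_f = (96.79*334 + 1706.3*20.8 + 96.14*20.8) / (96.79 + 1706.3 + 96.14)
    = 69819 / 1899.2 ≈ 36.76 °C

T_f ≈ 36.8 °C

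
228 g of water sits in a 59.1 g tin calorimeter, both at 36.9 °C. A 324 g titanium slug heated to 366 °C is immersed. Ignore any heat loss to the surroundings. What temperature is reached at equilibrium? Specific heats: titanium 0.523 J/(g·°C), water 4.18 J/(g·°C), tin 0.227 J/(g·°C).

With ΣQ=0 the equilibrium temperature is the m·c-weighted mean:
T_f = (169.45·366 + 953.04·36.9 + 13.42·36.9) / (169.45 + 953.04 + 13.42)
    = 97682 / 1135.9 ≈ 85.99 °C

T_f ≈ 86.0 °C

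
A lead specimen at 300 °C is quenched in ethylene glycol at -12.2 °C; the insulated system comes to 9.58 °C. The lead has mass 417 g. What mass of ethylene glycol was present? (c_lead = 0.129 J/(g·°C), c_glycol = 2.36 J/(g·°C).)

Heat gained plus heat lost sum to zero:
417×0.129×(9.58 − 300) + m×2.36×(9.58 − (-12.2)) = 0
51.4 m = 15623
m = 15623/51.4 ≈ 303.9 g

m ≈ 304 g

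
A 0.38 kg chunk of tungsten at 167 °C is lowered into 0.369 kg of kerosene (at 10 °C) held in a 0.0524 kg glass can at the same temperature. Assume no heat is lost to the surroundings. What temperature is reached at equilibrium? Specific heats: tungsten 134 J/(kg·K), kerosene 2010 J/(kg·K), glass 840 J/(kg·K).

Let T be the final temperature. ΣQ_i = 0:
0.38·134·(T − 167) + 0.369·2010·(T − 10) + 0.0524·840·(T − 10) = 0
50.92(T − 167) + 741.69(T − 10) + 44.02(T − 10) = 0
836.63 T = 16361
T = 16361 / 836.63 = 19.6 °C

T_f ≈ 19.6 °C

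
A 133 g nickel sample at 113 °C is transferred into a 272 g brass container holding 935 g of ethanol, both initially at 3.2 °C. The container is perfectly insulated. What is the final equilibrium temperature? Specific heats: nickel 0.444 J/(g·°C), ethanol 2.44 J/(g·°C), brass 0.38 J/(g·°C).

Let T be the final temperature. ΣQ_i = 0:
133*0.444*(T − 113) + 935*2.44*(T − 3.2) + 272*0.38*(T − 3.2) = 0
59.05(T − 113) + 2281.4(T − 3.2) + 103.36(T − 3.2) = 0
(59.05 + 2281.4 + 103.36) T = 59.05*113 + 2281.4*3.2 + 103.36*3.2
T = 14304 / 2443.8 = 5.85 °C

T_f ≈ 5.9 °C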